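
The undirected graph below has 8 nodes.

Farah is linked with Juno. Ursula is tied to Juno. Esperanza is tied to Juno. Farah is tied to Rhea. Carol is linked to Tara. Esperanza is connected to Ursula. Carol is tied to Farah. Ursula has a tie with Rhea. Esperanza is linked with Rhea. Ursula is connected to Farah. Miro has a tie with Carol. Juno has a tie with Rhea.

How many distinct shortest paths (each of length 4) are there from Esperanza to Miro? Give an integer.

The shortest distance is 4. The length-4 paths are: Esperanza–Ursula–Farah–Carol–Miro; Esperanza–Rhea–Farah–Carol–Miro; Esperanza–Juno–Farah–Carol–Miro.
That gives 3 distinct shortest paths.

3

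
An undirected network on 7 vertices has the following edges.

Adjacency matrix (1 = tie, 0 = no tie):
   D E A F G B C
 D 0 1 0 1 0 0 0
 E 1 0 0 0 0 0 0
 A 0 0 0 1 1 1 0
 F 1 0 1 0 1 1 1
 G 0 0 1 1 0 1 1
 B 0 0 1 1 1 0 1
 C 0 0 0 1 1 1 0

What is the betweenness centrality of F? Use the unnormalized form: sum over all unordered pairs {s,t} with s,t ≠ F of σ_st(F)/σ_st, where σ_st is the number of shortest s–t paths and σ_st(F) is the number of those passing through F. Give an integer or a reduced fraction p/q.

Pairs whose geodesics pass through F — D–A: 1; D–G: 1; D–B: 1; D–C: 1; E–A: 1; E–G: 1; E–B: 1; E–C: 1; A–C: 1/3.
All other pairs contribute 0.
Summing the contributions gives betweenness(F) = 25/3.

25/3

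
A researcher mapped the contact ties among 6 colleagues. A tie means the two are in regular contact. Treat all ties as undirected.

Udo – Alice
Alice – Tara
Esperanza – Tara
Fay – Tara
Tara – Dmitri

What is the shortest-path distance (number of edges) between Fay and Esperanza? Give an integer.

One shortest route is Fay – Tara – Esperanza, which uses 2 edges, and Fay and Esperanza are not directly tied, so nothing shorter exists. So d(Fay,Esperanza) = 2.

2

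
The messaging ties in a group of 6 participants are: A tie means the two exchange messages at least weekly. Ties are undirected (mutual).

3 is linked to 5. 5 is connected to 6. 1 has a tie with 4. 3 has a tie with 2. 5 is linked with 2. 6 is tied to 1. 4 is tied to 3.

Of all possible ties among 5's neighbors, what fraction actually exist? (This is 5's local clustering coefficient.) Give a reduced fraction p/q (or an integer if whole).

1/3

5's neighbors: 2, 3, and 6 (k = 3).
Possible neighbor pairs: C(3,2) = 3. Edges among them: 2–3 → e = 1.
Clustering(5) = 1/3.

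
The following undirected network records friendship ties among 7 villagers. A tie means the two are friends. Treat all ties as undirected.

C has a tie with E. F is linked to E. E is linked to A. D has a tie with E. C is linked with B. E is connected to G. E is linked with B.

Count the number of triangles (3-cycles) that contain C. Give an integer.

1

C's neighbors: B and E.
Neighbor pairs that are themselves tied: C–B–E. Each forms one triangle with C, for 1 in total.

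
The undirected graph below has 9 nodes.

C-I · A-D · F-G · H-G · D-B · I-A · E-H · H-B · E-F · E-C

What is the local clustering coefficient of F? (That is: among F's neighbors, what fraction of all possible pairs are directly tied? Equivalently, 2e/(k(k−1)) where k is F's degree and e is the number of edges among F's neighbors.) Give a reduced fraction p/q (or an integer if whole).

0

F's neighbors: E and G (k = 2).
Possible neighbor pairs: C(2,2) = 1. Edges among them: none → e = 0.
Clustering(F) = 0/1.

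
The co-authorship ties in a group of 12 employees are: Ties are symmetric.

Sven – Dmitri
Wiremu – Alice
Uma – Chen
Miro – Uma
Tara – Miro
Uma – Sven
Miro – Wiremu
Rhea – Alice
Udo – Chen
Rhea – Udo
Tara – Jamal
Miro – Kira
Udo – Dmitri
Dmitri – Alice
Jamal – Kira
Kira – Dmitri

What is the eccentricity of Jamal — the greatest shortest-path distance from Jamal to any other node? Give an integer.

4

Distances from Jamal: Alice:3, Chen:4, Dmitri:2, Kira:1, Miro:2, Rhea:4, Sven:3, Tara:1, Udo:3, Uma:3, Wiremu:3.
The largest is 4 (to Chen and Rhea), so the eccentricity of Jamal is 4.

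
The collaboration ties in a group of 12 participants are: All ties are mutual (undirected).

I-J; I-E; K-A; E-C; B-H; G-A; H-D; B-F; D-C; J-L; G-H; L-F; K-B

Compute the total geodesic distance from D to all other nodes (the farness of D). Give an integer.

Distances from D: A:3, B:2, C:1, E:2, F:3, G:2, H:1, I:3, J:4, K:3, L:4.
Sum = 3 + 2 + 1 + 2 + 3 + 2 + 1 + 3 + 4 + 3 + 4 = 28.

28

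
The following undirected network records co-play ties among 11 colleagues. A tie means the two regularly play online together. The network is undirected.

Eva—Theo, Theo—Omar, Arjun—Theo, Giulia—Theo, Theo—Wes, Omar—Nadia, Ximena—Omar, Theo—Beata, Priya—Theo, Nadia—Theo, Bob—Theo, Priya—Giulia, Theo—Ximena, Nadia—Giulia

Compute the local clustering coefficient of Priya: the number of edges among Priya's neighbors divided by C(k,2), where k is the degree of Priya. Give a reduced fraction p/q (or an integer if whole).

1

Priya's neighbors: Giulia and Theo (k = 2).
Possible neighbor pairs: C(2,2) = 1. Edges among them: Giulia–Theo → e = 1.
Clustering(Priya) = 1/1.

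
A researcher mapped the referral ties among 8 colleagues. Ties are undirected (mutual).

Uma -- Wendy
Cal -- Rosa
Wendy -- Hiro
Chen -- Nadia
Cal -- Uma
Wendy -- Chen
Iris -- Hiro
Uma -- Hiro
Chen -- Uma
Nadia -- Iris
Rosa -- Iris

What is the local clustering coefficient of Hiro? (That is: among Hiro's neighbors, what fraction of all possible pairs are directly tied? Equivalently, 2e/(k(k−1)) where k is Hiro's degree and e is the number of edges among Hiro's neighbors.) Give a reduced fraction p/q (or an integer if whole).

1/3

Hiro's neighbors: Iris, Uma, and Wendy (k = 3).
Possible neighbor pairs: C(3,2) = 3. Edges among them: Uma–Wendy → e = 1.
Clustering(Hiro) = 1/3.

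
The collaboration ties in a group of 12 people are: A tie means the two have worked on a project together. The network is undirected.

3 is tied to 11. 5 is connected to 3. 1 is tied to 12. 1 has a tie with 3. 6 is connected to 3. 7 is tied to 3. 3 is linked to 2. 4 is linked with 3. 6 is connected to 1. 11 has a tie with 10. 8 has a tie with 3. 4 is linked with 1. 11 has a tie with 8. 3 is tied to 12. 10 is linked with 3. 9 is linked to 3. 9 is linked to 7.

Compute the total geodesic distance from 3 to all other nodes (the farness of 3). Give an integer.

11

Distances from 3: 1:1, 2:1, 4:1, 5:1, 6:1, 7:1, 8:1, 9:1, 10:1, 11:1, 12:1.
Sum = 1 + 1 + 1 + 1 + 1 + 1 + 1 + 1 + 1 + 1 + 1 = 11.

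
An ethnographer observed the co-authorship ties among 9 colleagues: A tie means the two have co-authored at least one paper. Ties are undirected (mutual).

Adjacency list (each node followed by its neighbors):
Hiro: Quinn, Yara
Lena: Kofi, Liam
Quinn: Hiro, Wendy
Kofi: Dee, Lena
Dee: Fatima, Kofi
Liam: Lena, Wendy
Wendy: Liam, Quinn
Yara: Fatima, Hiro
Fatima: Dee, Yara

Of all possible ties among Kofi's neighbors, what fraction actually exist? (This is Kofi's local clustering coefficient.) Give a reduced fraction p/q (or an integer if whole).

0

Kofi's neighbors: Dee and Lena (k = 2).
Possible neighbor pairs: C(2,2) = 1. Edges among them: none → e = 0.
Clustering(Kofi) = 0/1.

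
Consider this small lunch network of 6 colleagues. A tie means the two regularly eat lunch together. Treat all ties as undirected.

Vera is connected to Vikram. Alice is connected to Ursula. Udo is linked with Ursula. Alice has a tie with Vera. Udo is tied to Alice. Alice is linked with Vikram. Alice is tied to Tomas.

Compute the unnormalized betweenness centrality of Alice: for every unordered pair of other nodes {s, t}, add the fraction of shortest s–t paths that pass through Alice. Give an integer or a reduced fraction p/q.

8

Pairs whose geodesics pass through Alice — Ursula–Tomas: 1; Ursula–Vikram: 1; Ursula–Vera: 1; Tomas–Vikram: 1; Tomas–Udo: 1; Tomas–Vera: 1; Vikram–Udo: 1; Udo–Vera: 1.
All other pairs contribute 0.
Summing the contributions gives betweenness(Alice) = 8.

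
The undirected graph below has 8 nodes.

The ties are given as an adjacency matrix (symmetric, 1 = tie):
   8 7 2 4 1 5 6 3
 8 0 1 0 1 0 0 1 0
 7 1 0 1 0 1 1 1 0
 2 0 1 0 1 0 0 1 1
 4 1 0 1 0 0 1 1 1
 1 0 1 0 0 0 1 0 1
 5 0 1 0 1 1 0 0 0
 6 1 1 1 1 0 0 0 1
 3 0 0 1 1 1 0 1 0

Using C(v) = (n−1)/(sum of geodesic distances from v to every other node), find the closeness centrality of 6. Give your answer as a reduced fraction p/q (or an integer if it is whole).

Distances from 6: 1:2, 2:1, 3:1, 4:1, 5:2, 7:1, 8:1. Sum = 9.
n = 8, so closeness = 7/9.

7/9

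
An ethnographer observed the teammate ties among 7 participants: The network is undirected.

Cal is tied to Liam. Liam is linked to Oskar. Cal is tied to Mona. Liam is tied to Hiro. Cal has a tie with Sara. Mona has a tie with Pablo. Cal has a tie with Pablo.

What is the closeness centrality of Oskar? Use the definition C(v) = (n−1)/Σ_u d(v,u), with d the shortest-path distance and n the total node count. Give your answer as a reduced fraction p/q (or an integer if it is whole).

Distances from Oskar: Cal:2, Hiro:2, Liam:1, Mona:3, Pablo:3, Sara:3. Sum = 14.
n = 7, so closeness = 6/14 = 3/7.

3/7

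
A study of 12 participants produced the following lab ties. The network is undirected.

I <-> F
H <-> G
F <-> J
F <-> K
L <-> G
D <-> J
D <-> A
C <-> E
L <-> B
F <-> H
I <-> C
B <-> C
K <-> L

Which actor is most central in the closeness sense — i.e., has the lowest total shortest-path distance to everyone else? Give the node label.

Farness (sum of distances to all others) for each node — A:45, B:31, C:28, D:35, E:38, F:21, G:30, H:27, I:25, J:27, K:26, L:27.
The smallest farness is 21, for F, so F has the highest closeness.

F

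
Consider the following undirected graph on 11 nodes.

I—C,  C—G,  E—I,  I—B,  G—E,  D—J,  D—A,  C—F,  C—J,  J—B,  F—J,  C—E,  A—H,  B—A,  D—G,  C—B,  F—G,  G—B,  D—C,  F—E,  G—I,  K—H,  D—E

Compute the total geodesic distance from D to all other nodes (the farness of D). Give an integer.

Distances from D: A:1, B:2, C:1, E:1, F:2, G:1, H:2, I:2, J:1, K:3.
Sum = 1 + 2 + 1 + 1 + 2 + 1 + 2 + 2 + 1 + 3 = 16.

16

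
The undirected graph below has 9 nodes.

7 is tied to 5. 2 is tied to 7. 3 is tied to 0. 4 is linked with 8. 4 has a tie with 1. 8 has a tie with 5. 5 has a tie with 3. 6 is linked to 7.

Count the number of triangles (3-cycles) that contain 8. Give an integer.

0

8's neighbors are 4 and 5, but none of them are tied to each other, so no triangle contains 8.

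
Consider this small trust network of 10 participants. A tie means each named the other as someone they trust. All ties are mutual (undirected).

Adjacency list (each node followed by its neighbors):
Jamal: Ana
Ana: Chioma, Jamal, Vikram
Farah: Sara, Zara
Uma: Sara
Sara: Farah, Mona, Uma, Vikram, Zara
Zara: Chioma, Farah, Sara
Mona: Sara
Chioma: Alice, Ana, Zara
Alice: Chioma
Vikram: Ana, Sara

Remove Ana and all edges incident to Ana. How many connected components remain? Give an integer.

Without Ana, the remaining ties split the others into: {Alice, Chioma, Farah, Mona, Sara, Uma, Vikram, Zara}; {Jamal}.
That's 2 separate components.

2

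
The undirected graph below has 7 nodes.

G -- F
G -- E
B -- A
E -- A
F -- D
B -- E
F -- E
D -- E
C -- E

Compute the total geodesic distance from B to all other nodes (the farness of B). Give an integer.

Distances from B: A:1, C:2, D:2, E:1, F:2, G:2.
Sum = 1 + 2 + 2 + 1 + 2 + 2 = 10.

10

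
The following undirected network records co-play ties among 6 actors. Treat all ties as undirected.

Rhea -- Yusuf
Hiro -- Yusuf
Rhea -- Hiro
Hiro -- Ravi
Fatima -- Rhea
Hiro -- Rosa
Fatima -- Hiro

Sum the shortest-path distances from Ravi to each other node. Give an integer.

9

Distances from Ravi: Fatima:2, Hiro:1, Rhea:2, Rosa:2, Yusuf:2.
Sum = 2 + 1 + 2 + 2 + 2 = 9.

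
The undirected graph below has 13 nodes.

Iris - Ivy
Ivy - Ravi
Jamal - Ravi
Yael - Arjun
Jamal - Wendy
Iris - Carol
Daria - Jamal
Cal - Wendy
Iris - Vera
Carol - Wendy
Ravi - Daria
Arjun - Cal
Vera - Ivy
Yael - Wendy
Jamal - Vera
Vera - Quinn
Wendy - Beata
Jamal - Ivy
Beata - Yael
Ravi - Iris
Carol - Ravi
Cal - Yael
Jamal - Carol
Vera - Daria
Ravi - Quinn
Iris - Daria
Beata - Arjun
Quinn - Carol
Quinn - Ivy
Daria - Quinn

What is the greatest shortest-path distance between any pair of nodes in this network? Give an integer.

Eccentricity of each node (its greatest distance to any other): Arjun:4, Beata:3, Cal:3, Carol:3, Daria:4, Iris:4, Ivy:4, Jamal:3, Quinn:4, Ravi:4, Vera:4, Wendy:2, Yael:3.
The maximum eccentricity is 4, realized for instance by the pair Ivy–Arjun via Ivy – Jamal – Wendy – Yael – Arjun. So the diameter is 4.

4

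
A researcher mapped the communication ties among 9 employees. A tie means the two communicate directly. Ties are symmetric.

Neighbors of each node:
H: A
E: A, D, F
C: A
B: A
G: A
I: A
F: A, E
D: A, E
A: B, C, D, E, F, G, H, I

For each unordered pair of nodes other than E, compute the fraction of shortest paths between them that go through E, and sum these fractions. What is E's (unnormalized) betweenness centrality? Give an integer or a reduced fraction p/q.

Pairs whose geodesics pass through E — D–F: 1/2.
All other pairs contribute 0.
Summing the contributions gives betweenness(E) = 1/2.

1/2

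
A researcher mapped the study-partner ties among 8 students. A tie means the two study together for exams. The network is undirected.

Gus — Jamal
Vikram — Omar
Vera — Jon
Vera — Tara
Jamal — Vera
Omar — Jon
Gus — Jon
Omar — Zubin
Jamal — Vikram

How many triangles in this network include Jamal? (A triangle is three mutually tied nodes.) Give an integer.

0

Jamal's neighbors are Gus, Vera, and Vikram, but none of them are tied to each other, so no triangle contains Jamal.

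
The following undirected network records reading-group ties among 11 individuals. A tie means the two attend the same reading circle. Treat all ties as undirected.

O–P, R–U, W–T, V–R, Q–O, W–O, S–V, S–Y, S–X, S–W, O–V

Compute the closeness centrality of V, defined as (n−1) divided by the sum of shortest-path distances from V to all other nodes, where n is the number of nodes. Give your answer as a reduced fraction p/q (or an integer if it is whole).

5/9

Distances from V: O:1, P:2, Q:2, R:1, S:1, T:3, U:2, W:2, X:2, Y:2. Sum = 18.
n = 11, so closeness = 10/18 = 5/9.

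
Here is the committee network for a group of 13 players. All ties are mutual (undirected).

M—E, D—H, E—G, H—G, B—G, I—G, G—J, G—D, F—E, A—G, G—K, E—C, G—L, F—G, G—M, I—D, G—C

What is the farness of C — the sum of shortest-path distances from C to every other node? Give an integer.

22

Distances from C: A:2, B:2, D:2, E:1, F:2, G:1, H:2, I:2, J:2, K:2, L:2, M:2.
Sum = 2 + 2 + 2 + 1 + 2 + 1 + 2 + 2 + 2 + 2 + 2 + 2 = 22.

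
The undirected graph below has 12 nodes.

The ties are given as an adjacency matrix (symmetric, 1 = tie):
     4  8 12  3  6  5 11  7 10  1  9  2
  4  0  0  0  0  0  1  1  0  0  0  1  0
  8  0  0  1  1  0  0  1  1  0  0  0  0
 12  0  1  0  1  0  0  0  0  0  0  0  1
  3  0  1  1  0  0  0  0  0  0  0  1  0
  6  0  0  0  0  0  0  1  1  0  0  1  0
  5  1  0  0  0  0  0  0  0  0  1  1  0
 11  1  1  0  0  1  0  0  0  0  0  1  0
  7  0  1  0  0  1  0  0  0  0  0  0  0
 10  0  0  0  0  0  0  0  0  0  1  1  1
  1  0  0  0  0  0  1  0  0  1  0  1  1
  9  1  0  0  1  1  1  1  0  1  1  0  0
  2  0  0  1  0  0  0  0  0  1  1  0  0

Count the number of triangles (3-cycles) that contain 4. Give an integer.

4's neighbors: 5, 9, and 11.
Neighbor pairs that are themselves tied: 4–5–9; 4–9–11. Each forms one triangle with 4, for 2 in total.

2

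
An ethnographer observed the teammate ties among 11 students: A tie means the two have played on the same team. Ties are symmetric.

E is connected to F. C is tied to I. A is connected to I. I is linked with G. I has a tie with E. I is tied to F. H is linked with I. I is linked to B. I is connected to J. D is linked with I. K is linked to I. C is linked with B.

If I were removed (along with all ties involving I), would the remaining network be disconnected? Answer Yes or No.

Yes

Removing I leaves {A} with no path to {G}, so the network splits into 8 components. I is a cut vertex.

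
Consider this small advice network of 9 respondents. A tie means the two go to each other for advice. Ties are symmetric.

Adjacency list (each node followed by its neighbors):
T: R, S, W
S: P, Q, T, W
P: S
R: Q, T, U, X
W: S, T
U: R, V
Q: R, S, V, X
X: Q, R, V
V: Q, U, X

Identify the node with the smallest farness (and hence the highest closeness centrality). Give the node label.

Q

Farness (sum of distances to all others) for each node — P:20, Q:12, R:13, S:13, T:14, U:18, V:16, W:17, X:15.
The smallest farness is 12, for Q, so Q has the highest closeness.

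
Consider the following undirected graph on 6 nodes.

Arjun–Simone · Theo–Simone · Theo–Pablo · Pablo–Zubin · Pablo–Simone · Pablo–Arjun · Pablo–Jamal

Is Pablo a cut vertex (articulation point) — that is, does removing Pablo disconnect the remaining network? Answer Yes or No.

Yes

Removing Pablo leaves {Arjun, Simone, and Theo} with no path to {Jamal}, so the network splits into 3 components. Pablo is a cut vertex.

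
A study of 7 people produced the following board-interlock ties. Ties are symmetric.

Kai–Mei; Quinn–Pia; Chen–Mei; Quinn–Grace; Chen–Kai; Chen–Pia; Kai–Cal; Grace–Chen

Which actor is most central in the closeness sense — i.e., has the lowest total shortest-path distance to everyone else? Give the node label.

Chen

Farness (sum of distances to all others) for each node — Cal:15, Chen:8, Grace:11, Kai:10, Mei:11, Pia:11, Quinn:14.
The smallest farness is 8, for Chen, so Chen has the highest closeness.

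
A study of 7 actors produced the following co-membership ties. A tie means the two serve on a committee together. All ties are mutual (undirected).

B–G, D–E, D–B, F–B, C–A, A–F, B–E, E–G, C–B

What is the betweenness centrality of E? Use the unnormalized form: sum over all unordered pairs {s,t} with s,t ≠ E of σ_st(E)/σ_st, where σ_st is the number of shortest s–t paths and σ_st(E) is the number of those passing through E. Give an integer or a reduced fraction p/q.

Pairs whose geodesics pass through E — G–D: 1/2.
All other pairs contribute 0.
Summing the contributions gives betweenness(E) = 1/2.

1/2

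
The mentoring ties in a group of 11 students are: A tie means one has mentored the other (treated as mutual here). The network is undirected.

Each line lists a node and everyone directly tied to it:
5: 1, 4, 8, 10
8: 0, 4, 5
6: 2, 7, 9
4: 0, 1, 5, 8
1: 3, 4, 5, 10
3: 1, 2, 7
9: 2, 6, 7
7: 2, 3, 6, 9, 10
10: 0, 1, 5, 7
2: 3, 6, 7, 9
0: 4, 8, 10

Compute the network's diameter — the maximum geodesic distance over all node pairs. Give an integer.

4

Eccentricity of each node (its greatest distance to any other): 0:3, 1:3, 2:4, 3:3, 4:4, 5:3, 6:4, 7:3, 8:4, 9:4, 10:2.
The maximum eccentricity is 4, realized for instance by the pair 8–2 via 8 – 0 – 10 – 7 – 2. So the diameter is 4.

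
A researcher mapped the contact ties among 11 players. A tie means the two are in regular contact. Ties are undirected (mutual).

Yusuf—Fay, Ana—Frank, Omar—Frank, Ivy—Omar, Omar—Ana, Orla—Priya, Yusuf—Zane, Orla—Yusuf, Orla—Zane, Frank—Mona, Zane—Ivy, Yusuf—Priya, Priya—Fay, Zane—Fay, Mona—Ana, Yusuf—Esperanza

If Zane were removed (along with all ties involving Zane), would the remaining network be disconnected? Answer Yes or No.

Yes

Removing Zane leaves {Esperanza, Fay, Orla, Priya, and Yusuf} with no path to {Ana, Frank, Ivy, Mona, and Omar}, so the network splits into 2 components. Zane is a cut vertex.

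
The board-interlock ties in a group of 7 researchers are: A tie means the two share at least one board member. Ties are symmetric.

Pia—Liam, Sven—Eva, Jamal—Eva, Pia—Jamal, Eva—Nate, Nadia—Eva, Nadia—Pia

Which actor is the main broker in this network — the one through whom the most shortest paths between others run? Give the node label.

Eva

Unnormalized betweenness of each node: Eva:19/2, Jamal:3, Liam:0, Nadia:3, Nate:0, Pia:11/2, Sven:0.
Eva has the largest value, 19/2, making it the main broker — the node through which the most shortest paths run.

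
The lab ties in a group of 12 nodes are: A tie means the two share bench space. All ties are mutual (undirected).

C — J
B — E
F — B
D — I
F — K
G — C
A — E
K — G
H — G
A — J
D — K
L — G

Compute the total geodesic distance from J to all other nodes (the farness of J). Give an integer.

31

Distances from J: A:1, B:3, C:1, D:4, E:2, F:4, G:2, H:3, I:5, K:3, L:3.
Sum = 1 + 3 + 1 + 4 + 2 + 4 + 2 + 3 + 5 + 3 + 3 = 31.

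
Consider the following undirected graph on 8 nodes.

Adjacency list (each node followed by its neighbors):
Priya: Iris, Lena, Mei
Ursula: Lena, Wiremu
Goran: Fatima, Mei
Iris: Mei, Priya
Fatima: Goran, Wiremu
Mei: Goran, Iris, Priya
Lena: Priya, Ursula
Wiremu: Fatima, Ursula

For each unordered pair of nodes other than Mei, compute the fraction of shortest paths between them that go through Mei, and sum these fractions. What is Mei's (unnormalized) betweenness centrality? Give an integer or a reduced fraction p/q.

11/2

Pairs whose geodesics pass through Mei — Wiremu–Iris: 1/2; Fatima–Iris: 1; Fatima–Priya: 1; Goran–Iris: 1; Goran–Priya: 1; Goran–Lena: 1.
All other pairs contribute 0.
Summing the contributions gives betweenness(Mei) = 11/2.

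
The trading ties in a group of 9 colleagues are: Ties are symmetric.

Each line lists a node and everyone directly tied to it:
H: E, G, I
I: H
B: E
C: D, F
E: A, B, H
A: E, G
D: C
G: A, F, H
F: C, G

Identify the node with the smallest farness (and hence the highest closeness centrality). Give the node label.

G

Farness (sum of distances to all others) for each node — A:18, B:26, C:23, D:30, E:19, F:18, G:15, H:16, I:23.
The smallest farness is 15, for G, so G has the highest closeness.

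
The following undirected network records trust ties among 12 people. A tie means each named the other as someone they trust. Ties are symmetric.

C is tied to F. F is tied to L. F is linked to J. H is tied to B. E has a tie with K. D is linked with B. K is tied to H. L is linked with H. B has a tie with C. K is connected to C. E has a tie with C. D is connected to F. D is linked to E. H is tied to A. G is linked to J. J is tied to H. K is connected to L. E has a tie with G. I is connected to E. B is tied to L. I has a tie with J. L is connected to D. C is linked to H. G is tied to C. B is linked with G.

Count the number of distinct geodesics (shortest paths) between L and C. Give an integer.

The shortest distance is 2. The length-2 paths are: L–B–C; L–H–C; L–K–C; L–F–C.
That gives 4 distinct shortest paths.

4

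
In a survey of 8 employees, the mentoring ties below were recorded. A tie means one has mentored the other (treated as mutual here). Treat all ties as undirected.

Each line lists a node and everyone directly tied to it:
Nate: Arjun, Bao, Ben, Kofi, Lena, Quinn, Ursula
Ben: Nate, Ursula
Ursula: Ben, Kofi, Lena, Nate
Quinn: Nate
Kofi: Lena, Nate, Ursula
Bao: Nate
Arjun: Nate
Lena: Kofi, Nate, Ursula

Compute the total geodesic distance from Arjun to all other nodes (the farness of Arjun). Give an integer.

Distances from Arjun: Bao:2, Ben:2, Kofi:2, Lena:2, Nate:1, Quinn:2, Ursula:2.
Sum = 2 + 2 + 2 + 2 + 1 + 2 + 2 = 13.

13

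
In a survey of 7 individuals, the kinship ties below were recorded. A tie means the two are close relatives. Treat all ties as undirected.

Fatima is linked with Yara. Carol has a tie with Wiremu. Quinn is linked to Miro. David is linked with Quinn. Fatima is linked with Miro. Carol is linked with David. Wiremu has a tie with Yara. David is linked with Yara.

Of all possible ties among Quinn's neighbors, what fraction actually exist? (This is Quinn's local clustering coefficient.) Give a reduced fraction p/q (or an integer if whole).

Quinn's neighbors: David and Miro (k = 2).
Possible neighbor pairs: C(2,2) = 1. Edges among them: none → e = 0.
Clustering(Quinn) = 0/1.

0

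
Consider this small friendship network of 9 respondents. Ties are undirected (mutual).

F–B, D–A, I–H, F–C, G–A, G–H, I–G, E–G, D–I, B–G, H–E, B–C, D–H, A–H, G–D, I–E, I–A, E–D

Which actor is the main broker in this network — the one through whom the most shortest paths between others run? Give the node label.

G

Unnormalized betweenness of each node: A:0, B:12, C:0, D:1/4, E:0, F:0, G:61/4, H:1/4, I:1/4.
G has the largest value, 61/4, making it the main broker — the node through which the most shortest paths run.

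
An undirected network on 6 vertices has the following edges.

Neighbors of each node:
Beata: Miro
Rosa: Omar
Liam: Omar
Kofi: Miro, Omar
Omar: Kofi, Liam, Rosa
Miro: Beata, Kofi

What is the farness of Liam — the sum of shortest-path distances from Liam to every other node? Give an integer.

Distances from Liam: Beata:4, Kofi:2, Miro:3, Omar:1, Rosa:2.
Sum = 4 + 2 + 3 + 1 + 2 = 12.

12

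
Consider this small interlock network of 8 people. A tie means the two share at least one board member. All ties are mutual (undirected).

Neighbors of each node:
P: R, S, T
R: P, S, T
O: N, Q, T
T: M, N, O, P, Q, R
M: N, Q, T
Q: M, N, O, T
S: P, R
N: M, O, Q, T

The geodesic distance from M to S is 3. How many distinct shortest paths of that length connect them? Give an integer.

The shortest distance is 3. The length-3 paths are: M–T–P–S; M–T–R–S.
That gives 2 distinct shortest paths.

2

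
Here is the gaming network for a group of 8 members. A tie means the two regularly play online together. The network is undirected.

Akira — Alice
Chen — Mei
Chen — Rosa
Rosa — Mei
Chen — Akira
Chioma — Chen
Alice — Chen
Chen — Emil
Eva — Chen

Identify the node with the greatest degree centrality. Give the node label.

Chen

Degrees — Akira:2, Alice:2, Chen:7, Chioma:1, Emil:1, Eva:1, Mei:2, Rosa:2.
The maximum is 7, attained only by Chen.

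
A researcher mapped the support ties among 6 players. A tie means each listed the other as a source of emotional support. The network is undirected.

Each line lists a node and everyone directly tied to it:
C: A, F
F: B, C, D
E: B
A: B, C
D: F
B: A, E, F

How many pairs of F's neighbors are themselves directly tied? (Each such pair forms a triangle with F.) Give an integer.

F's neighbors are B, C, and D, but none of them are tied to each other, so no triangle contains F.

0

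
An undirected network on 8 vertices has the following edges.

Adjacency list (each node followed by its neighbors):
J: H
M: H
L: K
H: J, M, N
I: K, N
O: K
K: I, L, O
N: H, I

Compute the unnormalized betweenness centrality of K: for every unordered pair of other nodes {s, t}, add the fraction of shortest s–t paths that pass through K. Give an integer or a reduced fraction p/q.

11

Pairs whose geodesics pass through K — H–O: 1; H–L: 1; J–O: 1; J–L: 1; O–L: 1; O–M: 1; O–I: 1; O–N: 1; L–M: 1; L–I: 1; L–N: 1.
All other pairs contribute 0.
Summing the contributions gives betweenness(K) = 11.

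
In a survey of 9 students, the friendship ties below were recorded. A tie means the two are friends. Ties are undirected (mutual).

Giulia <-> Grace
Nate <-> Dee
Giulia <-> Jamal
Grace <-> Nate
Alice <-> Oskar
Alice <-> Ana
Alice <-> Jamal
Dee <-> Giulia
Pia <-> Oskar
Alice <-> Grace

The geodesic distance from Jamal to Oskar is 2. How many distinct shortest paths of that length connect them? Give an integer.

1

The shortest distance is 2, and the only length-2 path is Jamal–Alice–Oskar. So there is exactly 1 shortest path.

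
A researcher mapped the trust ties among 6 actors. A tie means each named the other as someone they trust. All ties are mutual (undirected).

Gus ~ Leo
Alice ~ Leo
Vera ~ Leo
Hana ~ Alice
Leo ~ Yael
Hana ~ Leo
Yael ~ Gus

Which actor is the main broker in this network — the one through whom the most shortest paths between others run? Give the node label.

Leo

Unnormalized betweenness of each node: Alice:0, Gus:0, Hana:0, Leo:8, Vera:0, Yael:0.
Leo has the largest value, 8, making it the main broker — the node through which the most shortest paths run.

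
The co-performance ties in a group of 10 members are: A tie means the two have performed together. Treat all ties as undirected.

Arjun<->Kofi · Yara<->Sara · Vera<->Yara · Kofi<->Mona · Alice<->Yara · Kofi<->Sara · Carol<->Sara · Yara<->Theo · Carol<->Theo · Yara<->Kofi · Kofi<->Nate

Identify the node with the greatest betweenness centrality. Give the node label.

Unnormalized betweenness of each node: Alice:0, Arjun:0, Carol:1/2, Kofi:21, Mona:0, Nate:0, Sara:11/2, Theo:3/2, Vera:0, Yara:39/2.
Kofi has the largest value, 21, making it the main broker — the node through which the most shortest paths run.

Kofi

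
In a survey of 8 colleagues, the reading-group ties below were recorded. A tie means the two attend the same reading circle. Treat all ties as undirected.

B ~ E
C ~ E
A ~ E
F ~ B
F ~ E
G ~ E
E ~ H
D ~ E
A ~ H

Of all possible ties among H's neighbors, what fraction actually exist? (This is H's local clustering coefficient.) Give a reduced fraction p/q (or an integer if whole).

1

H's neighbors: A and E (k = 2).
Possible neighbor pairs: C(2,2) = 1. Edges among them: A–E → e = 1.
Clustering(H) = 1/1.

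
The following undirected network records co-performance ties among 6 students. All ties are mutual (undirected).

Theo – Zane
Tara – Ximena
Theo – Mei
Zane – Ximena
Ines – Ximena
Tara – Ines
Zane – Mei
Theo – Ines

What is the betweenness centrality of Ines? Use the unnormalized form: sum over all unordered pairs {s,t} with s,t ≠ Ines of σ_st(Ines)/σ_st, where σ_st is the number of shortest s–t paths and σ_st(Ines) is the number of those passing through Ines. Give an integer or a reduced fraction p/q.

2

Pairs whose geodesics pass through Ines — Theo–Tara: 1; Theo–Ximena: 1/2; Mei–Tara: 1/2.
All other pairs contribute 0.
Summing the contributions gives betweenness(Ines) = 2.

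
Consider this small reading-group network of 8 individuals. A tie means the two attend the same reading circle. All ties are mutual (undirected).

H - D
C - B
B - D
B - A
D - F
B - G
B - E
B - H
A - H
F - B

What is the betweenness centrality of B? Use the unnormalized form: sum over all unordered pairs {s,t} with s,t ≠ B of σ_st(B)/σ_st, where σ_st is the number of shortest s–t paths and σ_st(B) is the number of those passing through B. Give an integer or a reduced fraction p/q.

17

Pairs whose geodesics pass through B — D–A: 1/2; D–E: 1; D–G: 1; D–C: 1; A–E: 1; A–G: 1; A–F: 1; A–C: 1; E–G: 1; E–F: 1; E–H: 1; E–C: 1; G–F: 1; G–H: 1 … (+4 more pairs).
All other pairs contribute 0.
Summing the contributions gives betweenness(B) = 17.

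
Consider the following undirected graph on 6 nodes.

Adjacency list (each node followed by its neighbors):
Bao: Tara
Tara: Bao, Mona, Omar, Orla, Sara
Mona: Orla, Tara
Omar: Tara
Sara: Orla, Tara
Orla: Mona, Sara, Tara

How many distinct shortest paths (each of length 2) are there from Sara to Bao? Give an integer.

1

The shortest distance is 2, and the only length-2 path is Sara–Tara–Bao. So there is exactly 1 shortest path.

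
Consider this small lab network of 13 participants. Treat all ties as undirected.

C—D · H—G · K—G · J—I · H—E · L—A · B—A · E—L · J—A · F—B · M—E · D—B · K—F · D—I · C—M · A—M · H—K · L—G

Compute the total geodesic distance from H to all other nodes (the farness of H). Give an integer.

Distances from H: A:3, B:3, C:3, D:4, E:1, F:2, G:1, I:5, J:4, K:1, L:2, M:2.
Sum = 3 + 3 + 3 + 4 + 1 + 2 + 1 + 5 + 4 + 1 + 2 + 2 = 31.

31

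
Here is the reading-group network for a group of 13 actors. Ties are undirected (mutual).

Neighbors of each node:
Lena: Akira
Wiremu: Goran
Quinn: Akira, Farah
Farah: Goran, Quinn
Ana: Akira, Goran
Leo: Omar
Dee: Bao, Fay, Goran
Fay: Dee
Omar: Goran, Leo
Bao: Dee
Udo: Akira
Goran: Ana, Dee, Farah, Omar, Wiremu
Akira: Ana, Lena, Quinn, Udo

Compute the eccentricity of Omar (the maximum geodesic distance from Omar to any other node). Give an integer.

4

Distances from Omar: Akira:3, Ana:2, Bao:3, Dee:2, Farah:2, Fay:3, Goran:1, Lena:4, Leo:1, Quinn:3, Udo:4, Wiremu:2.
The largest is 4 (to Lena and Udo), so the eccentricity of Omar is 4.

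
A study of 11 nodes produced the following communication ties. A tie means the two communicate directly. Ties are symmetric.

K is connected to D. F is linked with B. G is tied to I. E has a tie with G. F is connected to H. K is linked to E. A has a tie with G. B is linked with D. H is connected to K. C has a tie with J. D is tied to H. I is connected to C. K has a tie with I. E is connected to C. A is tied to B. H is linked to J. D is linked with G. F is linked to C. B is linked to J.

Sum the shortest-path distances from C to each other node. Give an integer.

Distances from C: A:3, B:2, D:3, E:1, F:1, G:2, H:2, I:1, J:1, K:2.
Sum = 3 + 2 + 3 + 1 + 1 + 2 + 2 + 1 + 1 + 2 = 18.

18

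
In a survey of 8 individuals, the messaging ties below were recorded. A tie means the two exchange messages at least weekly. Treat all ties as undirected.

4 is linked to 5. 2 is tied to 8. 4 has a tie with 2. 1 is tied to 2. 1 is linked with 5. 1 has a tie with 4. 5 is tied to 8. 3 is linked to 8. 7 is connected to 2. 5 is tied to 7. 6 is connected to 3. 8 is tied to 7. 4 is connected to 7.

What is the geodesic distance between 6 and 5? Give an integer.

3

One shortest route is 6 – 3 – 8 – 5, which uses 3 edges, and at distance 2 from 6 we only reach {8}, which does not include 5. So d(6,5) = 3.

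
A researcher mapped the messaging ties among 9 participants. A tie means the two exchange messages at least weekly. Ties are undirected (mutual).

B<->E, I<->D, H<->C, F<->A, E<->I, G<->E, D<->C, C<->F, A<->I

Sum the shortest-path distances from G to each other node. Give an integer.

24

Distances from G: A:3, B:2, C:4, D:3, E:1, F:4, H:5, I:2.
Sum = 3 + 2 + 4 + 3 + 1 + 4 + 5 + 2 = 24.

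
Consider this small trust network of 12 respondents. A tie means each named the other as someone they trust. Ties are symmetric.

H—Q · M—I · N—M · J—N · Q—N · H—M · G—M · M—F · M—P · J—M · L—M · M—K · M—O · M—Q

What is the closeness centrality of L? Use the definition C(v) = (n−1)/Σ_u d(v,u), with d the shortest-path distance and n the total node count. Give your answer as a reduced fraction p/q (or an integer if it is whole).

Distances from L: F:2, G:2, H:2, I:2, J:2, K:2, M:1, N:2, O:2, P:2, Q:2. Sum = 21.
n = 12, so closeness = 11/21.

11/21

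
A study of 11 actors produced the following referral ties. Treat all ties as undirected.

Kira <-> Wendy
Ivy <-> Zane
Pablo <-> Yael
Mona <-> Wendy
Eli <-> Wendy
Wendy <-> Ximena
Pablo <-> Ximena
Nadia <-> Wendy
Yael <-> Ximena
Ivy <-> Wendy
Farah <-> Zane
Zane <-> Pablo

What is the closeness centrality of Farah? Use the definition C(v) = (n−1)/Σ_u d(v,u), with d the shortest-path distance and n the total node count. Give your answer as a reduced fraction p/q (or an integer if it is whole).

1/3

Distances from Farah: Eli:4, Ivy:2, Kira:4, Mona:4, Nadia:4, Pablo:2, Wendy:3, Ximena:3, Yael:3, Zane:1. Sum = 30.
n = 11, so closeness = 10/30 = 1/3.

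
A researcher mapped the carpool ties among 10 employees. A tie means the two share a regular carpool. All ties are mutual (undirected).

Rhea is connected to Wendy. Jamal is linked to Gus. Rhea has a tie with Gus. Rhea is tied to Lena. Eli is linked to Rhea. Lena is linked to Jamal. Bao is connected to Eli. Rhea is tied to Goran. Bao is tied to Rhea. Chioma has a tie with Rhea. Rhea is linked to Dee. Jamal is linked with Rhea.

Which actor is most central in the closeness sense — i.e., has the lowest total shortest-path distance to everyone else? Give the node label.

Farness (sum of distances to all others) for each node — Bao:16, Chioma:17, Dee:17, Eli:16, Goran:17, Gus:16, Jamal:15, Lena:16, Rhea:9, Wendy:17.
The smallest farness is 9, for Rhea, so Rhea has the highest closeness.

Rhea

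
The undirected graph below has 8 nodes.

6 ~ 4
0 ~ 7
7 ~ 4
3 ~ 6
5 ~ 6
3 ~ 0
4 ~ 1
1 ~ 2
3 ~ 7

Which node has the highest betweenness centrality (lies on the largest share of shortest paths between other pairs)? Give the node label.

4

Unnormalized betweenness of each node: 0:0, 1:6, 2:0, 3:3, 4:11, 5:0, 6:15/2, 7:9/2.
4 has the largest value, 11, making it the main broker — the node through which the most shortest paths run.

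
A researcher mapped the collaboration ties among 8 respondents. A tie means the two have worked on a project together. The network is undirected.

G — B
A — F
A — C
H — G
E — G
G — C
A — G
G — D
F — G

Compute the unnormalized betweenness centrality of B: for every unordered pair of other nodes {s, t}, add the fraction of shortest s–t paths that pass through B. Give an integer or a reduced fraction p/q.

0

No shortest path between any pair of other nodes passes through B.
Summing the contributions gives betweenness(B) = 0.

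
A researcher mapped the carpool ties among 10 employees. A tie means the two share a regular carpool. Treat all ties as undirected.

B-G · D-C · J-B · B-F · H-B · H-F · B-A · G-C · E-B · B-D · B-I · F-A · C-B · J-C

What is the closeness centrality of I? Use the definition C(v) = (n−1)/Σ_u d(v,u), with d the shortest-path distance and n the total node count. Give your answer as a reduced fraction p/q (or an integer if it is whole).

9/17

Distances from I: A:2, B:1, C:2, D:2, E:2, F:2, G:2, H:2, J:2. Sum = 17.
n = 10, so closeness = 9/17.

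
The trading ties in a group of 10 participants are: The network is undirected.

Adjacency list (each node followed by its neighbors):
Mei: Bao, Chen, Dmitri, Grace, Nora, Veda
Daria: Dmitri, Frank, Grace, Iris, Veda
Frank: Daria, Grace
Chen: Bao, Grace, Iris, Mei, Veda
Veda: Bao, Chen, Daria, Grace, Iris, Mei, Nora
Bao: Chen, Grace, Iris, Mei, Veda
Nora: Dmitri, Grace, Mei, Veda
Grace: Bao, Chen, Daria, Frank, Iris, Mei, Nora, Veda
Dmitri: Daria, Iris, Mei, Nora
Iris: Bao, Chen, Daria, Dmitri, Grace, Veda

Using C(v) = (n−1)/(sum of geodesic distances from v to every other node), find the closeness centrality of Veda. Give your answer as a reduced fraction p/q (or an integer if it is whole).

9/11

Distances from Veda: Bao:1, Chen:1, Daria:1, Dmitri:2, Frank:2, Grace:1, Iris:1, Mei:1, Nora:1. Sum = 11.
n = 10, so closeness = 9/11.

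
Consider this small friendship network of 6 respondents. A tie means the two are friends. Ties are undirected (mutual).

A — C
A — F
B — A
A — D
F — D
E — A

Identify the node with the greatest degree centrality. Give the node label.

Degrees — A:5, B:1, C:1, D:2, E:1, F:2.
The maximum is 5, attained only by A.

A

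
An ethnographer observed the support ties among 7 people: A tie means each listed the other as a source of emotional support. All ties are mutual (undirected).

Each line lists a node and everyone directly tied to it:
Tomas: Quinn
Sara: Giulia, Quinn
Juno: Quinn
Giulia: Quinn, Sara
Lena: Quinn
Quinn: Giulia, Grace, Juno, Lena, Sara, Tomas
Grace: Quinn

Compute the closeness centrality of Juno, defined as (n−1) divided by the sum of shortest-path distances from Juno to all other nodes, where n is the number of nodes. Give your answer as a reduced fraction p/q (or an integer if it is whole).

Distances from Juno: Giulia:2, Grace:2, Lena:2, Quinn:1, Sara:2, Tomas:2. Sum = 11.
n = 7, so closeness = 6/11.

6/11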